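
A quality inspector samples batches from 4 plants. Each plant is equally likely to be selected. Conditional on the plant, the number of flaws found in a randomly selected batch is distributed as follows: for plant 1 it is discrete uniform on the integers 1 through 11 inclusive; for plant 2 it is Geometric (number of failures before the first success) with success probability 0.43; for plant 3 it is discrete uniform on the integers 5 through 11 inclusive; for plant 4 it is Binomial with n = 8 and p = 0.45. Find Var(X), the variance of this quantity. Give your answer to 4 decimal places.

11.0589

Per component, 1: μ=6, E[X²]=46; 2: μ=1.32558, E[X²]=4.83991; 3: μ=8, E[X²]=68; 4: μ=3.6, E[X²]=14.94.
E[X] = 0.25·6 + 0.25·1.32558 + 0.25·8 + 0.25·3.6 = 4.7314.
E[X²] = 0.25·46 + 0.25·4.83991 + 0.25·68 + 0.25·14.94 = 33.445.
Var(X) = E[X²] − (E[X])² = 33.445 − 22.3861 = 11.0589.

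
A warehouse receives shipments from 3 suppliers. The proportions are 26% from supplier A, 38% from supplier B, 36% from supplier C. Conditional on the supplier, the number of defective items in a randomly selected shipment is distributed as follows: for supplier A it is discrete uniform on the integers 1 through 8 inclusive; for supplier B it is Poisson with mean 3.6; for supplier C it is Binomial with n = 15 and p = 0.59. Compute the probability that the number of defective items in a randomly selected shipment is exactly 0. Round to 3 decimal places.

0.010

Conditional on each supplier, P(X = 0): A: 0; B: 0.0273237; C: 1.5551e-06.
By total probability, P(X = 0) = 0.26·0 + 0.38·0.0273237 + 0.36·1.5551e-06 = 0.0103836.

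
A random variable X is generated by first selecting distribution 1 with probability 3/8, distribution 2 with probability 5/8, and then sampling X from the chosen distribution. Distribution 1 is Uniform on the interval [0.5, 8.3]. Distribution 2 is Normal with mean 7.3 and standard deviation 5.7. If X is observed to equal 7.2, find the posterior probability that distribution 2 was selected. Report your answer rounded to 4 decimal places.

Likelihoods f(7.2 | ·): 1: 0.128205; 2: 0.0699791.
Posterior ∝ prior × likelihood. Numerator for 2: 0.625·0.0699791 = 0.0437369.
Normalizing constant: 0.375·0.128205 + 0.625·0.0699791 = 0.0918139.
P(2 | observation) = 0.0437369 / 0.0918139 = 0.476365.

0.4764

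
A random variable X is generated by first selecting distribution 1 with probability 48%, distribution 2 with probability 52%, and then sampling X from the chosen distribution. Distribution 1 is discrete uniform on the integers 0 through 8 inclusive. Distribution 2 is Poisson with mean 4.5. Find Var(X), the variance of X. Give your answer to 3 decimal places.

5.602

Per component, 1: μ=4, E[X²]=22.6667; 2: μ=4.5, E[X²]=24.75.
E[X] = 0.48·4 + 0.52·4.5 = 4.26.
E[X²] = 0.48·22.6667 + 0.52·24.75 = 23.75.
Var(X) = E[X²] − (E[X])² = 23.75 − 18.1476 = 5.6024.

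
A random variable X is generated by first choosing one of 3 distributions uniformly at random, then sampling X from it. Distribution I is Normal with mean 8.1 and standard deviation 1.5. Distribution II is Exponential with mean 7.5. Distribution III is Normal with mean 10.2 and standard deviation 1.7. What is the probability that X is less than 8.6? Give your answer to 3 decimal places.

0.495

Conditional on each component, P(X < 8.6): I: 0.630559; II: 0.682306; III: 0.173307.
By total probability, P(X < 8.6) = 0.333333·0.630559 + 0.333333·0.682306 + 0.333333·0.173307 = 0.495391.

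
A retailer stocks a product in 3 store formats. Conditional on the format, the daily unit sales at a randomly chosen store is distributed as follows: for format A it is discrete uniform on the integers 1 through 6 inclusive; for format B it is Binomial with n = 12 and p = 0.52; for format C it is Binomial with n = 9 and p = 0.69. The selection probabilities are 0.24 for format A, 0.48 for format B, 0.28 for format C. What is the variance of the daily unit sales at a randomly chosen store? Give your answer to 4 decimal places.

Per component, A: μ=3.5, E[X²]=15.1667; B: μ=6.24, E[X²]=41.9328; C: μ=6.21, E[X²]=40.4892.
E[X] = 0.24·3.5 + 0.48·6.24 + 0.28·6.21 = 5.574.
E[X²] = 0.24·15.1667 + 0.48·41.9328 + 0.28·40.4892 = 35.1047.
Var(X) = E[X²] − (E[X])² = 35.1047 − 31.0695 = 4.03524.

4.0352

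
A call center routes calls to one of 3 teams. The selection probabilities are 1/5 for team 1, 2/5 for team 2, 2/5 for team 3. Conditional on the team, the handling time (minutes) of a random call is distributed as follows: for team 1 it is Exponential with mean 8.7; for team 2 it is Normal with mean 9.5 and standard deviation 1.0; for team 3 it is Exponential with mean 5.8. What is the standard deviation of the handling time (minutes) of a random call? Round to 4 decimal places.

Per component, 1: μ=8.7, E[X²]=151.38; 2: μ=9.5, E[X²]=91.25; 3: μ=5.8, E[X²]=67.28.
E[X] = 0.2·8.7 + 0.4·9.5 + 0.4·5.8 = 7.86.
E[X²] = 0.2·151.38 + 0.4·91.25 + 0.4·67.28 = 93.688.
Var(X) = E[X²] − (E[X])² = 93.688 − 61.7796 = 31.9084.
SD(X) = √31.9084 = 5.64875.

5.6488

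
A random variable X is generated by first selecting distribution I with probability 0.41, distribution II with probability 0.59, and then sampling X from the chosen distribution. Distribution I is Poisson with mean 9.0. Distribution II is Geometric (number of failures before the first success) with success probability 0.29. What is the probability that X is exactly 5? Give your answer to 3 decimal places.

Conditional on each component, P(X = 5): I: 0.0607269; II: 0.0523227.
By total probability, P(X = 5) = 0.41·0.0607269 + 0.59·0.0523227 = 0.0557684.

0.056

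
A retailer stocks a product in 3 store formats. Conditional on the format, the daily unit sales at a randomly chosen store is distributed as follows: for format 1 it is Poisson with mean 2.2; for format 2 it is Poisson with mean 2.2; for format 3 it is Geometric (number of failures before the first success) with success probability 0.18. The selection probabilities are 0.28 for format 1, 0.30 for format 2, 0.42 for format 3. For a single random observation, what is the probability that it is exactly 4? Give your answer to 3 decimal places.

0.097

Conditional on each format, P(X = 4): 1: 0.108151; 2: 0.108151; 3: 0.0813819.
By total probability, P(X = 4) = 0.28·0.108151 + 0.3·0.108151 + 0.42·0.0813819 = 0.0969081.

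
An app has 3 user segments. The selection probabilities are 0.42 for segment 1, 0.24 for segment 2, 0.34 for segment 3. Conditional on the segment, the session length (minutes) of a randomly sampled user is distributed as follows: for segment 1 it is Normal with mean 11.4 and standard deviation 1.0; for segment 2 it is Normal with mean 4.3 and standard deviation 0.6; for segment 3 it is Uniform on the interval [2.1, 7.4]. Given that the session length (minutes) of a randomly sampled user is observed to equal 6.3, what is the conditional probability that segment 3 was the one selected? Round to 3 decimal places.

Likelihoods f(6.3 | ·): 1: 8.97244e-07; 2: 0.00257046; 3: 0.188679.
Posterior ∝ prior × likelihood. Numerator for 3: 0.34·0.188679 = 0.0641509.
Normalizing constant: 0.42·8.97244e-07 + 0.24·0.00257046 + 0.34·0.188679 = 0.0647682.
P(3 | observation) = 0.0641509 / 0.0647682 = 0.990469.

0.990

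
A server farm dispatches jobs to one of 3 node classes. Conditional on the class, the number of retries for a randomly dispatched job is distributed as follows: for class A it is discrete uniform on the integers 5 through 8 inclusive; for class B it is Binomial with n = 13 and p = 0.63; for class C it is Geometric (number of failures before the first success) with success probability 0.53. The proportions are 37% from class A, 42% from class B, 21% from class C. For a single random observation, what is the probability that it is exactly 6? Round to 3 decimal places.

0.136

Conditional on each class, P(X = 6): A: 0.25; B: 0.101853; C: 0.00571298.
By total probability, P(X = 6) = 0.37·0.25 + 0.42·0.101853 + 0.21·0.00571298 = 0.136478.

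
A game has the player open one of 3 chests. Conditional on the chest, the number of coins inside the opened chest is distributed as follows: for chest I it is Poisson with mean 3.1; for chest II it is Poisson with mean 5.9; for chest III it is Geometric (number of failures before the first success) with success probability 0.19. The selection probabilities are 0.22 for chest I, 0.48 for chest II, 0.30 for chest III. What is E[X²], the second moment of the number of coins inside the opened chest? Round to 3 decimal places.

For each component E[X²] = Var + (mean)², giving I: 12.71; II: 40.71; III: 40.6122.
Overall E[X²] = 0.22·12.71 + 0.48·40.71 + 0.3·40.6122 = 34.5207.

34.521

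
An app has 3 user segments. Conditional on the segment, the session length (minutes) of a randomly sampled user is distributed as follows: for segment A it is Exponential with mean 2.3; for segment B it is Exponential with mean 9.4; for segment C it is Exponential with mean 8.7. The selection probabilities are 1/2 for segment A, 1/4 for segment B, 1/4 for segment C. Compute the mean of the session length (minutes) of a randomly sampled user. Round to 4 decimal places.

Component means — A: 2.3; B: 9.4; C: 8.7.
E[X] = 0.5·2.3 + 0.25·9.4 + 0.25·8.7 = 5.675.

5.6750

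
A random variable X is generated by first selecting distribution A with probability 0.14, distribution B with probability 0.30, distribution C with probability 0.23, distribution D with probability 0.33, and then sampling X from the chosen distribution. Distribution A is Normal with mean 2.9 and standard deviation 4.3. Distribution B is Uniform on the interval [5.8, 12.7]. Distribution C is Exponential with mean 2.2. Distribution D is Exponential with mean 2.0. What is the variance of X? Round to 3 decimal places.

16.595

Per component, A: μ=2.9, E[X²]=26.9; B: μ=9.25, E[X²]=89.53; C: μ=2.2, E[X²]=9.68; D: μ=2, E[X²]=8.
E[X] = 0.14·2.9 + 0.3·9.25 + 0.23·2.2 + 0.33·2 = 4.347.
E[X²] = 0.14·26.9 + 0.3·89.53 + 0.23·9.68 + 0.33·8 = 35.4914.
Var(X) = E[X²] − (E[X])² = 35.4914 − 18.8964 = 16.595.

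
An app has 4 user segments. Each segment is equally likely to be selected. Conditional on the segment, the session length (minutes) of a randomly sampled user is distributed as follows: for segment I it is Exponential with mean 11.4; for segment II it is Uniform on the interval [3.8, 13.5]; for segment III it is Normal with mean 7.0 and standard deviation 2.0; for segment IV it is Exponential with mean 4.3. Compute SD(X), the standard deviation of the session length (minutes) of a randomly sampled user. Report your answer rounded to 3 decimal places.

Per component, I: μ=11.4, E[X²]=259.92; II: μ=8.65, E[X²]=82.6633; III: μ=7, E[X²]=53; IV: μ=4.3, E[X²]=36.98.
E[X] = 0.25·11.4 + 0.25·8.65 + 0.25·7 + 0.25·4.3 = 7.8375.
E[X²] = 0.25·259.92 + 0.25·82.6633 + 0.25·53 + 0.25·36.98 = 108.141.
Var(X) = E[X²] − (E[X])² = 108.141 − 61.4264 = 46.7144.
SD(X) = √46.7144 = 6.8348.

6.835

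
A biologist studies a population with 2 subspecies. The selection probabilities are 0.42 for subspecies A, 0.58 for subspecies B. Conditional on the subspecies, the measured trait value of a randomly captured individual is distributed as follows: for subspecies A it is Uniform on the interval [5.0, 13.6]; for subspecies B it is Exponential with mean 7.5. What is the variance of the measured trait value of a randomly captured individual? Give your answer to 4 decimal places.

Per component, A: μ=9.3, E[X²]=92.6533; B: μ=7.5, E[X²]=112.5.
E[X] = 0.42·9.3 + 0.58·7.5 = 8.256.
E[X²] = 0.42·92.6533 + 0.58·112.5 = 104.164.
Var(X) = E[X²] − (E[X])² = 104.164 − 68.1615 = 36.0029.

36.0029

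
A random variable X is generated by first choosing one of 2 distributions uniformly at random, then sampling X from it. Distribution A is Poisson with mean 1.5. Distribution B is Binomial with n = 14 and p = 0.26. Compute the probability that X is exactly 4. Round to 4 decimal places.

0.1362

Conditional on each component, P(X = 4): A: 0.0470665; B: 0.22524.
By total probability, P(X = 4) = 0.5·0.0470665 + 0.5·0.22524 = 0.136153.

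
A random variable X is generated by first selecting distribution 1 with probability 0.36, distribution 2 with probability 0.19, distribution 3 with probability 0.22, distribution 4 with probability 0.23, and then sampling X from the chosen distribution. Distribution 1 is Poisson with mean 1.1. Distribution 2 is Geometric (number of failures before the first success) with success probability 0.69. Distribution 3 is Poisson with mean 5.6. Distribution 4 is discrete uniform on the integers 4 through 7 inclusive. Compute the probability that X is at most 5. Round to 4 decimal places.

0.7771

Conditional on each component, P(X ≤ 5): 1: 0.999032; 2: 0.999112; 3: 0.511861; 4: 0.5.
By total probability, P(X ≤ 5) = 0.36·0.999032 + 0.19·0.999112 + 0.22·0.511861 + 0.23·0.5 = 0.777092.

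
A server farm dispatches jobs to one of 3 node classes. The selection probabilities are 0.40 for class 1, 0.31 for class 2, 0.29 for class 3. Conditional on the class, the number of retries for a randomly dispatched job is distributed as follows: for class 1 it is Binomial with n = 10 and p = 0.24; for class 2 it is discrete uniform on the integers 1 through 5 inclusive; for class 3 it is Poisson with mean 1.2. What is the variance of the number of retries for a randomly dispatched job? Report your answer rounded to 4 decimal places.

Per component, 1: μ=2.4, E[X²]=7.584; 2: μ=3, E[X²]=11; 3: μ=1.2, E[X²]=2.64.
E[X] = 0.4·2.4 + 0.31·3 + 0.29·1.2 = 2.238.
E[X²] = 0.4·7.584 + 0.31·11 + 0.29·2.64 = 7.2092.
Var(X) = E[X²] − (E[X])² = 7.2092 − 5.00864 = 2.20056.

2.2006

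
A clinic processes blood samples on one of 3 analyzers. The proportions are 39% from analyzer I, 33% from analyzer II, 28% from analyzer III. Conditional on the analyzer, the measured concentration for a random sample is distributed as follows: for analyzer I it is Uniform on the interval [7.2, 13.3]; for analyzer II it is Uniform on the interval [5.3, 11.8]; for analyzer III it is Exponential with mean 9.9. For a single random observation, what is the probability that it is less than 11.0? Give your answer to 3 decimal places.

Conditional on each analyzer, P(X < 11.0): I: 0.622951; II: 0.876923; III: 0.670807.
By total probability, P(X < 11.0) = 0.39·0.622951 + 0.33·0.876923 + 0.28·0.670807 = 0.720161.

0.720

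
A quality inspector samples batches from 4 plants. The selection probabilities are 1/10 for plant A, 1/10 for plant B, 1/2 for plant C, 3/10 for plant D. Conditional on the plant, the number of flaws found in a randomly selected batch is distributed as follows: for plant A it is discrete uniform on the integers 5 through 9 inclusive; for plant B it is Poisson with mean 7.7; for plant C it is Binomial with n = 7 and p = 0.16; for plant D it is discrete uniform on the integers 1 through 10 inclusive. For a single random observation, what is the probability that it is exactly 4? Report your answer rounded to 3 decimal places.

0.043

Conditional on each plant, P(X = 4): A: 0; B: 0.0663261; C: 0.0135952; D: 0.1.
By total probability, P(X = 4) = 0.1·0 + 0.1·0.0663261 + 0.5·0.0135952 + 0.3·0.1 = 0.0434302.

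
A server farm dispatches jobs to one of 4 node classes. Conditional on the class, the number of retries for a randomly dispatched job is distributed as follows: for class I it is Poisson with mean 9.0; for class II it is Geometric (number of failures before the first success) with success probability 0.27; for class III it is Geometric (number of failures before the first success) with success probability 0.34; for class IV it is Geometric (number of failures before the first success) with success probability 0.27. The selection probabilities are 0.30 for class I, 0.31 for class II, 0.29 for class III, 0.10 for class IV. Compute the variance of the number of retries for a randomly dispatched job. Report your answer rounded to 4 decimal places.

17.7415

Per component, I: μ=9, E[X²]=90; II: μ=2.7037, E[X²]=17.3237; III: μ=1.94118, E[X²]=9.47751; IV: μ=2.7037, E[X²]=17.3237.
E[X] = 0.3·9 + 0.31·2.7037 + 0.29·1.94118 + 0.1·2.7037 = 4.37146.
E[X²] = 0.3·90 + 0.31·17.3237 + 0.29·9.47751 + 0.1·17.3237 = 36.8512.
Var(X) = E[X²] − (E[X])² = 36.8512 − 19.1097 = 17.7415.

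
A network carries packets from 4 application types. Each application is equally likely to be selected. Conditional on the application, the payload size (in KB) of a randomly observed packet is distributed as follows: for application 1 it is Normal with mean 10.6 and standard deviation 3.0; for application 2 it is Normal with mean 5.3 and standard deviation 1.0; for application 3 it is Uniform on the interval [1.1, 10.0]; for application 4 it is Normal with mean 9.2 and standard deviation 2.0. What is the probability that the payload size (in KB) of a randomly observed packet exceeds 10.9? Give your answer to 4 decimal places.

0.1645

Conditional on each application, P(X > 10.9): 1: 0.460172; 2: 1.07176e-08; 3: 0; 4: 0.197663.
By total probability, P(X > 10.9) = 0.25·0.460172 + 0.25·1.07176e-08 + 0.25·0 + 0.25·0.197663 = 0.164459.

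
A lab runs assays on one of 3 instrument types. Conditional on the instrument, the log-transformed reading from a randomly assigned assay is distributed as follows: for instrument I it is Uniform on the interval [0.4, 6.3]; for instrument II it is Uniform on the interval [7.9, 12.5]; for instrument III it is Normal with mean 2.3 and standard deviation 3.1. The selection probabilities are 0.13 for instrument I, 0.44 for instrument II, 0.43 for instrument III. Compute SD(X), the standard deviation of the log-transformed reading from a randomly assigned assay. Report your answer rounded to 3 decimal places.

4.454

Per component, I: μ=3.35, E[X²]=14.1233; II: μ=10.2, E[X²]=105.803; III: μ=2.3, E[X²]=14.9.
E[X] = 0.13·3.35 + 0.44·10.2 + 0.43·2.3 = 5.9125.
E[X²] = 0.13·14.1233 + 0.44·105.803 + 0.43·14.9 = 54.7965.
Var(X) = E[X²] − (E[X])² = 54.7965 − 34.9577 = 19.8388.
SD(X) = √19.8388 = 4.45408.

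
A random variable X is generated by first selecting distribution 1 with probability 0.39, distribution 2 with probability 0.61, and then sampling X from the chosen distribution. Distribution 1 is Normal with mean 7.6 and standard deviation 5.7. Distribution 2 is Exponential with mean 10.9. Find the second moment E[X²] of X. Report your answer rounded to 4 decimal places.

180.1457

For each component E[X²] = Var + (mean)², giving 1: 90.25; 2: 237.62.
Overall E[X²] = 0.39·90.25 + 0.61·237.62 = 180.146.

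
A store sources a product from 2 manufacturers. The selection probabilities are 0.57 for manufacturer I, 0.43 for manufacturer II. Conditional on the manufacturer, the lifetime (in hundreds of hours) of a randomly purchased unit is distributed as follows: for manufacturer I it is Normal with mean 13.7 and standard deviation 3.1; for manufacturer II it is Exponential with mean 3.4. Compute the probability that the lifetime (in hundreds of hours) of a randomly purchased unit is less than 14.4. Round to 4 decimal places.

Conditional on each manufacturer, P(X < 14.4): I: 0.589324; II: 0.985524.
By total probability, P(X < 14.4) = 0.57·0.589324 + 0.43·0.985524 = 0.75969.

0.7597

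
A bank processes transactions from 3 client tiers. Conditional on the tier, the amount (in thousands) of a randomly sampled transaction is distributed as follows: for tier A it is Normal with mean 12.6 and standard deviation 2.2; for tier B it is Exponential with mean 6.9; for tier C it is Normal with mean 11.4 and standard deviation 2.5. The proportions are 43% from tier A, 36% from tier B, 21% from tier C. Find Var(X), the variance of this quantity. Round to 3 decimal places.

27.224

Per component, A: μ=12.6, E[X²]=163.6; B: μ=6.9, E[X²]=95.22; C: μ=11.4, E[X²]=136.21.
E[X] = 0.43·12.6 + 0.36·6.9 + 0.21·11.4 = 10.296.
E[X²] = 0.43·163.6 + 0.36·95.22 + 0.21·136.21 = 133.231.
Var(X) = E[X²] − (E[X])² = 133.231 − 106.008 = 27.2237.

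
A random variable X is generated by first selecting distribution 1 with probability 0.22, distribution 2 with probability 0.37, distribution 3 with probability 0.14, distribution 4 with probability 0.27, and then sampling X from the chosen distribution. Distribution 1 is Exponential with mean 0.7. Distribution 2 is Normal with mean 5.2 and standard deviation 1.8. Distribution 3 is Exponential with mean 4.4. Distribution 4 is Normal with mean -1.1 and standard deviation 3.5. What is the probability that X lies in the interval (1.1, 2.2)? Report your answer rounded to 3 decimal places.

0.099

Conditional on each component, P(1.1 < X < 2.2): 1: 0.164589; 2: 0.0364204; 3: 0.17227; 4: 0.0919378.
By total probability, P(1.1 < X < 2.2) = 0.22·0.164589 + 0.37·0.0364204 + 0.14·0.17227 + 0.27·0.0919378 = 0.0986262.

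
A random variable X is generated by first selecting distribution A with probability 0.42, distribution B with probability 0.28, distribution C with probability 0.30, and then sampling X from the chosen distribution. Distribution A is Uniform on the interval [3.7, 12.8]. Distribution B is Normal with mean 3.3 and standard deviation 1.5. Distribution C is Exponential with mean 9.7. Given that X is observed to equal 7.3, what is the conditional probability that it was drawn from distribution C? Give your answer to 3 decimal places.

Likelihoods f(7.3 | ·): A: 0.10989; B: 0.00759732; C: 0.0485722.
Posterior ∝ prior × likelihood. Numerator for C: 0.3·0.0485722 = 0.0145717.
Normalizing constant: 0.42·0.10989 + 0.28·0.00759732 + 0.3·0.0485722 = 0.0628528.
P(C | observation) = 0.0145717 / 0.0628528 = 0.231838.

0.232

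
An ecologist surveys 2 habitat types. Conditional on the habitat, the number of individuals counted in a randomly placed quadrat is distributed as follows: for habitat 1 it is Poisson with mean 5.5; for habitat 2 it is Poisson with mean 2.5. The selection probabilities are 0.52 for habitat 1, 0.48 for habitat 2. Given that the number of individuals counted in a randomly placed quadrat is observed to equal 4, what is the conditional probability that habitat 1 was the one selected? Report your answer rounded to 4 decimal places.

0.5582

Likelihoods P(X=4 | ·): 1: 0.155819; 2: 0.133602.
Posterior ∝ prior × likelihood. Numerator for 1: 0.52·0.155819 = 0.0810258.
Normalizing constant: 0.52·0.155819 + 0.48·0.133602 = 0.145155.
P(1 | observation) = 0.0810258 / 0.145155 = 0.558203.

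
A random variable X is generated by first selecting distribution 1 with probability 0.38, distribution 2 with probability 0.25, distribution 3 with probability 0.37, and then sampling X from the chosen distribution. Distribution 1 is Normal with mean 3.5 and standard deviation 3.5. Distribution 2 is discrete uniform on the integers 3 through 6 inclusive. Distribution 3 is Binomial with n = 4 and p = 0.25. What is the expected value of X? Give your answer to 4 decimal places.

Component means — 1: 3.5; 2: 4.5; 3: 1.
E[X] = 0.38·3.5 + 0.25·4.5 + 0.37·1 = 2.825.

2.8250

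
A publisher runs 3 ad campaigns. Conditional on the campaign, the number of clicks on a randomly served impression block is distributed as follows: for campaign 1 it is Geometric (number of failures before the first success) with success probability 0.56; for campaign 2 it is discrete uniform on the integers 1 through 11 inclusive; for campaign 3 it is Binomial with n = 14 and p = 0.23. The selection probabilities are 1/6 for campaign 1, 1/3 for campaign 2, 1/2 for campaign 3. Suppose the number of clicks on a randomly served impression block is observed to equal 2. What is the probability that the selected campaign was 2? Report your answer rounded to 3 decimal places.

0.198

Likelihoods P(X=2 | ·): 1: 0.108416; 2: 0.0909091; 3: 0.209115.
Posterior ∝ prior × likelihood. Numerator for 2: 0.333333·0.0909091 = 0.030303.
Normalizing constant: 0.166667·0.108416 + 0.333333·0.0909091 + 0.5·0.209115 = 0.15293.
P(2 | observation) = 0.030303 / 0.15293 = 0.19815.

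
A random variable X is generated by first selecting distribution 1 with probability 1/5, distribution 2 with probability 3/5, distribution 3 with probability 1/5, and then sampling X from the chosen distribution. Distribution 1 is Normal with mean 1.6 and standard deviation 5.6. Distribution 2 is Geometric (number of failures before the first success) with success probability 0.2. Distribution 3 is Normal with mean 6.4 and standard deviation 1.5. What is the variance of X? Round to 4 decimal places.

21.0260

Per component, 1: μ=1.6, E[X²]=33.92; 2: μ=4, E[X²]=36; 3: μ=6.4, E[X²]=43.21.
E[X] = 0.2·1.6 + 0.6·4 + 0.2·6.4 = 4.
E[X²] = 0.2·33.92 + 0.6·36 + 0.2·43.21 = 37.026.
Var(X) = E[X²] − (E[X])² = 37.026 − 16 = 21.026.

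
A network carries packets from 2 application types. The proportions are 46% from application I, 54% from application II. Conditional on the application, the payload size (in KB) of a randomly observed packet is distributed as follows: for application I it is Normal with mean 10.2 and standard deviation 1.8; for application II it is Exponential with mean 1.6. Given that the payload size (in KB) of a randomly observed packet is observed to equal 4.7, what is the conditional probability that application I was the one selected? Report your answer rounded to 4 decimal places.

0.0508

Likelihoods f(4.7 | ·): I: 0.00208094; II: 0.0331238.
Posterior ∝ prior × likelihood. Numerator for I: 0.46·0.00208094 = 0.000957233.
Normalizing constant: 0.46·0.00208094 + 0.54·0.0331238 = 0.0188441.
P(I | observation) = 0.000957233 / 0.0188441 = 0.0507975.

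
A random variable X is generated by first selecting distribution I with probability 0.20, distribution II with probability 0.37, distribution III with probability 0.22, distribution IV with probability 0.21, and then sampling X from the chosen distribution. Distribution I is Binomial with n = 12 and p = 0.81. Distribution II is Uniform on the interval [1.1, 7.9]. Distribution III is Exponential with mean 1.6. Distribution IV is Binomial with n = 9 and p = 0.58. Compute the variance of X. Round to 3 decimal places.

Per component, I: μ=9.72, E[X²]=96.3252; II: μ=4.5, E[X²]=24.1033; III: μ=1.6, E[X²]=5.12; IV: μ=5.22, E[X²]=29.4408.
E[X] = 0.2·9.72 + 0.37·4.5 + 0.22·1.6 + 0.21·5.22 = 5.0572.
E[X²] = 0.2·96.3252 + 0.37·24.1033 + 0.22·5.12 + 0.21·29.4408 = 35.4922.
Var(X) = E[X²] − (E[X])² = 35.4922 − 25.5753 = 9.91697.

9.917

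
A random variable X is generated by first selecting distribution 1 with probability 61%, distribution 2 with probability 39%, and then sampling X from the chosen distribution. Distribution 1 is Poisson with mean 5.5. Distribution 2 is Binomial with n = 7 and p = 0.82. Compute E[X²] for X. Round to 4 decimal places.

For each component E[X²] = Var + (mean)², giving 1: 35.75; 2: 33.9808.
Overall E[X²] = 0.61·35.75 + 0.39·33.9808 = 35.06.

35.0600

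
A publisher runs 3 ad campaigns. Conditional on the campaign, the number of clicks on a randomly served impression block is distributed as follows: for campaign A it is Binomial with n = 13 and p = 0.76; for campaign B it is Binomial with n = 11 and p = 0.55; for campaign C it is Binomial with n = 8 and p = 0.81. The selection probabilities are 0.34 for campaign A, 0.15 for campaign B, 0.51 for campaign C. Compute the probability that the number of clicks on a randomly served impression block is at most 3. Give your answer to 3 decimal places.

0.013

Conditional on each campaign, P(X ≤ 3): A: 8.68263e-05; B: 0.0609632; C: 0.00829293.
By total probability, P(X ≤ 3) = 0.34·8.68263e-05 + 0.15·0.0609632 + 0.51·0.00829293 = 0.0134034.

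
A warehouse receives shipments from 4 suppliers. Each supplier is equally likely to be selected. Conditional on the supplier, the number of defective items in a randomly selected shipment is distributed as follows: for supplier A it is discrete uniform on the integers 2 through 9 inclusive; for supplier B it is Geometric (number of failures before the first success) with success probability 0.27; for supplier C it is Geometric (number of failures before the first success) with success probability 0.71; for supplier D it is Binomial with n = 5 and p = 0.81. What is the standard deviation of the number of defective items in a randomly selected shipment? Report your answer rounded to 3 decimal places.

Per component, A: μ=5.5, E[X²]=35.5; B: μ=2.7037, E[X²]=17.3237; C: μ=0.408451, E[X²]=0.742115; D: μ=4.05, E[X²]=17.172.
E[X] = 0.25·5.5 + 0.25·2.7037 + 0.25·0.408451 + 0.25·4.05 = 3.16554.
E[X²] = 0.25·35.5 + 0.25·17.3237 + 0.25·0.742115 + 0.25·17.172 = 17.6845.
Var(X) = E[X²] − (E[X])² = 17.6845 − 10.0206 = 7.66383.
SD(X) = √7.66383 = 2.76836.

2.768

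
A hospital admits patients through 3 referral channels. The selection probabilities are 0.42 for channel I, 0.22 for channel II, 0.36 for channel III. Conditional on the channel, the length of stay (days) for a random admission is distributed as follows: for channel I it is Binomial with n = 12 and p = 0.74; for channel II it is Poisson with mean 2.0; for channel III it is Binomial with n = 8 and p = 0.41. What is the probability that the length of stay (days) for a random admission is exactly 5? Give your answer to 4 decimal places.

0.0618

Conditional on each channel, P(X = 5): I: 0.0141155; II: 0.0360894; III: 0.133249.
By total probability, P(X = 5) = 0.42·0.0141155 + 0.22·0.0360894 + 0.36·0.133249 = 0.0618378.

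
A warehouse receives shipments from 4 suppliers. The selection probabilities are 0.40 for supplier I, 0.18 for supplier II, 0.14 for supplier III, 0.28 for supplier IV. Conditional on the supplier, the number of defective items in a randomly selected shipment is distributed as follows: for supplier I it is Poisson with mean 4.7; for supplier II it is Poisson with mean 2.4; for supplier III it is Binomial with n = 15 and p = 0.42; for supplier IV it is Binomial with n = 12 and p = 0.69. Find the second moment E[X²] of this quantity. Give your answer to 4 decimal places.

38.1680

For each component E[X²] = Var + (mean)², giving I: 26.79; II: 8.16; III: 43.344; IV: 71.1252.
Overall E[X²] = 0.4·26.79 + 0.18·8.16 + 0.14·43.344 + 0.28·71.1252 = 38.168.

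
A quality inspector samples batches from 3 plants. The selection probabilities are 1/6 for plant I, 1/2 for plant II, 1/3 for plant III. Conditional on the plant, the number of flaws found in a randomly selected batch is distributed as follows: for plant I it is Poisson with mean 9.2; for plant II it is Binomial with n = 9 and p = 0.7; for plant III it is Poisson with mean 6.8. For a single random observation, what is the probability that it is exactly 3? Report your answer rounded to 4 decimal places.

0.0321

Conditional on each plant, P(X = 3): I: 0.013113; II: 0.0210039; III: 0.0583678.
By total probability, P(X = 3) = 0.166667·0.013113 + 0.5·0.0210039 + 0.333333·0.0583678 = 0.0321434.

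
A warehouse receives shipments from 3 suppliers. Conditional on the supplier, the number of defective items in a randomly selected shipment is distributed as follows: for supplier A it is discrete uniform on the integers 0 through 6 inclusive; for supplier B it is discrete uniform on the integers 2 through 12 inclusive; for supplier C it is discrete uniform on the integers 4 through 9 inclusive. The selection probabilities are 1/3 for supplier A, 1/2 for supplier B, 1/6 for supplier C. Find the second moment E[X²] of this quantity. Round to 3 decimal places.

For each component E[X²] = Var + (mean)², giving A: 13; B: 59; C: 45.1667.
Overall E[X²] = 0.333333·13 + 0.5·59 + 0.166667·45.1667 = 41.3611.

41.361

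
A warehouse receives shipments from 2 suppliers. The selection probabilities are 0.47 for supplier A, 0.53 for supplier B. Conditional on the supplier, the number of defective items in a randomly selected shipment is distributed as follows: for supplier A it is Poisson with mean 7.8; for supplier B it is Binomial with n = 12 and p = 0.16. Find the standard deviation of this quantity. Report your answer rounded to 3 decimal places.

3.624

Per component, A: μ=7.8, E[X²]=68.64; B: μ=1.92, E[X²]=5.2992.
E[X] = 0.47·7.8 + 0.53·1.92 = 4.6836.
E[X²] = 0.47·68.64 + 0.53·5.2992 = 35.0694.
Var(X) = E[X²] − (E[X])² = 35.0694 − 21.9361 = 13.1333.
SD(X) = √13.1333 = 3.62398.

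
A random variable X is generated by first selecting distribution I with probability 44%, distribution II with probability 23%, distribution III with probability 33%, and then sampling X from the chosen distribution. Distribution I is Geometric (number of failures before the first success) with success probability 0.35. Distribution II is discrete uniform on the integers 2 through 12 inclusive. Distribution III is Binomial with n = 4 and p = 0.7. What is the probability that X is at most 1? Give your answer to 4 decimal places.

0.2817

Conditional on each component, P(X ≤ 1): I: 0.5775; II: 0; III: 0.0837.
By total probability, P(X ≤ 1) = 0.44·0.5775 + 0.23·0 + 0.33·0.0837 = 0.281721.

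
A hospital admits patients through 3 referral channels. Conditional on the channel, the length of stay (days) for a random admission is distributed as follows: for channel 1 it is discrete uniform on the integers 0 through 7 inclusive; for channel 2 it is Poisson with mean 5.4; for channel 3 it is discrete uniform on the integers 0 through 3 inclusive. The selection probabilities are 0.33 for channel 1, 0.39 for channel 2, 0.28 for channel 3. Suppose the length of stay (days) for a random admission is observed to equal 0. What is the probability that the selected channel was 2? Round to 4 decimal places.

Likelihoods P(X=0 | ·): 1: 0.125; 2: 0.00451658; 3: 0.25.
Posterior ∝ prior × likelihood. Numerator for 2: 0.39·0.00451658 = 0.00176147.
Normalizing constant: 0.33·0.125 + 0.39·0.00451658 + 0.28·0.25 = 0.113011.
P(2 | observation) = 0.00176147 / 0.113011 = 0.0155866.

0.0156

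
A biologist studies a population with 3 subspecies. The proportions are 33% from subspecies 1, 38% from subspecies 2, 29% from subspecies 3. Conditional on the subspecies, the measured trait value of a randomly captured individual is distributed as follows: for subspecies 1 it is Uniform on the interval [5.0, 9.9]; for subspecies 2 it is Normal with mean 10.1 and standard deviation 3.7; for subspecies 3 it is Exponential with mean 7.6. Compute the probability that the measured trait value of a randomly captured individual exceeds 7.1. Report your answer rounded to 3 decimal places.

0.603

Conditional on each subspecies, P(X > 7.1): 1: 0.571429; 2: 0.791263; 3: 0.392896.
By total probability, P(X > 7.1) = 0.33·0.571429 + 0.38·0.791263 + 0.29·0.392896 = 0.603191.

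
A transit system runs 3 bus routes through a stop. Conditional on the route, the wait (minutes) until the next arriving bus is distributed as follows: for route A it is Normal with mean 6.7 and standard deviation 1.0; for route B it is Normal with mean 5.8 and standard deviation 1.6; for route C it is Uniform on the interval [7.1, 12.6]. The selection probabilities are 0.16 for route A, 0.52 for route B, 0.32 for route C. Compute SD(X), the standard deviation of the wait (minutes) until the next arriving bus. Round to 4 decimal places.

2.3670

Per component, A: μ=6.7, E[X²]=45.89; B: μ=5.8, E[X²]=36.2; C: μ=9.85, E[X²]=99.5433.
E[X] = 0.16·6.7 + 0.52·5.8 + 0.32·9.85 = 7.24.
E[X²] = 0.16·45.89 + 0.52·36.2 + 0.32·99.5433 = 58.0203.
Var(X) = E[X²] − (E[X])² = 58.0203 − 52.4176 = 5.60267.
SD(X) = √5.60267 = 2.367.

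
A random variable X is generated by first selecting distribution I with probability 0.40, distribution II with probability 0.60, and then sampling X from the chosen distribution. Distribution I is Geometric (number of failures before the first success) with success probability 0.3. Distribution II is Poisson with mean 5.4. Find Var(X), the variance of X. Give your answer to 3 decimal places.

Per component, I: μ=2.33333, E[X²]=13.2222; II: μ=5.4, E[X²]=34.56.
E[X] = 0.4·2.33333 + 0.6·5.4 = 4.17333.
E[X²] = 0.4·13.2222 + 0.6·34.56 = 26.0249.
Var(X) = E[X²] − (E[X])² = 26.0249 − 17.4167 = 8.60818.

8.608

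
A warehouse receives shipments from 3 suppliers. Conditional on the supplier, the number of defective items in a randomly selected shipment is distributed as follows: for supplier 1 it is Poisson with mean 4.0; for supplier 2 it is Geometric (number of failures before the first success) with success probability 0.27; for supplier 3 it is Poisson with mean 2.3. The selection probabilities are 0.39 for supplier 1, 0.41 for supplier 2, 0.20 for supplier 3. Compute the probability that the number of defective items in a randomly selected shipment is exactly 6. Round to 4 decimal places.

Conditional on each supplier, P(X = 6): 1: 0.104196; 2: 0.0408602; 3: 0.0206138.
By total probability, P(X = 6) = 0.39·0.104196 + 0.41·0.0408602 + 0.2·0.0206138 = 0.0615117.

0.0615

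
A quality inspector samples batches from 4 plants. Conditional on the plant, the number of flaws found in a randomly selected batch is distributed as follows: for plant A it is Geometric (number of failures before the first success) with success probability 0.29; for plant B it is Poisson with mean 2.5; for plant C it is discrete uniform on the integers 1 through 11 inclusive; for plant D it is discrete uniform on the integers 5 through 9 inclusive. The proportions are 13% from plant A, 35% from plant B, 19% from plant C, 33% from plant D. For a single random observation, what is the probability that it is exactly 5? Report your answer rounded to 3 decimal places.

0.113

Conditional on each plant, P(X = 5): A: 0.0523227; B: 0.0668009; C: 0.0909091; D: 0.2.
By total probability, P(X = 5) = 0.13·0.0523227 + 0.35·0.0668009 + 0.19·0.0909091 + 0.33·0.2 = 0.113455.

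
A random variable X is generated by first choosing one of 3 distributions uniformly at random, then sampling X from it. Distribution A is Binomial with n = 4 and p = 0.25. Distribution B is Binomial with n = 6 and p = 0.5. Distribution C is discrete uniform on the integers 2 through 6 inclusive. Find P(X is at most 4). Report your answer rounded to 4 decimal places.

0.8302

Conditional on each component, P(X ≤ 4): A: 1; B: 0.890625; C: 0.6.
By total probability, P(X ≤ 4) = 0.333333·1 + 0.333333·0.890625 + 0.333333·0.6 = 0.830208.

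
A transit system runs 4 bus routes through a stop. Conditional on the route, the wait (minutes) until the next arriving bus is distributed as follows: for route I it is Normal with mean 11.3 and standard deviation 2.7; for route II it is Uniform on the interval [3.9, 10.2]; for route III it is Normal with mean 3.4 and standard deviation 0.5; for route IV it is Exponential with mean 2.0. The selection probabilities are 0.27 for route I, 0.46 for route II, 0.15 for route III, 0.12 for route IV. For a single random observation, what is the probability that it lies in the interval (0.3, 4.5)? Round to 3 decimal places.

0.284

Conditional on each route, P(0.3 < X < 4.5): I: 0.00586939; II: 0.0952381; III: 0.986097; IV: 0.755309.
By total probability, P(0.3 < X < 4.5) = 0.27·0.00586939 + 0.46·0.0952381 + 0.15·0.986097 + 0.12·0.755309 = 0.283946.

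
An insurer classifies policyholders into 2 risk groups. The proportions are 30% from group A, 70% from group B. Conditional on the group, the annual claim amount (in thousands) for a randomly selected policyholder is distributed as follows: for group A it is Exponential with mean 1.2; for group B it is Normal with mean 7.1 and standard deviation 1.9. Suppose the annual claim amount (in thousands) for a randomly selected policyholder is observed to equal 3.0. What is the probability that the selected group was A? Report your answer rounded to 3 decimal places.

Likelihoods f(3.0 | ·): A: 0.0684042; B: 0.0204648.
Posterior ∝ prior × likelihood. Numerator for A: 0.3·0.0684042 = 0.0205212.
Normalizing constant: 0.3·0.0684042 + 0.7·0.0204648 = 0.0348466.
P(A | observation) = 0.0205212 / 0.0348466 = 0.588902.

0.589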